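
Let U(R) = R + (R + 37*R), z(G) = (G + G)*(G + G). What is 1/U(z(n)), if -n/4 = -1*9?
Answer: 1/202176 ≈ 4.9462e-6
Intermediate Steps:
n = 36 (n = -(-4)*9 = -4*(-9) = 36)
z(G) = 4*G² (z(G) = (2*G)*(2*G) = 4*G²)
U(R) = 39*R (U(R) = R + 38*R = 39*R)
1/U(z(n)) = 1/(39*(4*36²)) = 1/(39*(4*1296)) = 1/(39*5184) = 1/202176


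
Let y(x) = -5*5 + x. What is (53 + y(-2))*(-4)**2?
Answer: 416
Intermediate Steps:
y(x) = -25 + x
(53 + y(-2))*(-4)**2 = (53 + (-25 - 2))*(-4)**2 = (53 - 27)*16 = 26*16 = 416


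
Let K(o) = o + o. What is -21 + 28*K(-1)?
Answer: -77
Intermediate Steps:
K(o) = 2*o
-21 + 28*K(-1) = -21 + 28*(2*(-1)) = -21 + 28*(-2) = -21 - 56 = -77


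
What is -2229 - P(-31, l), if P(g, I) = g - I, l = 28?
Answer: -2170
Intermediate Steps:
-2229 - P(-31, l) = -2229 - (-31 - 1*28) = -2229 - (-31 - 28) = -2229 - 1*(-59) = -2229 + 59 = -2170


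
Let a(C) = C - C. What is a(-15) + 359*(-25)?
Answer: -8975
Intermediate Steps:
a(C) = 0
a(-15) + 359*(-25) = 0 + 359*(-25) = 0 - 8975 = -8975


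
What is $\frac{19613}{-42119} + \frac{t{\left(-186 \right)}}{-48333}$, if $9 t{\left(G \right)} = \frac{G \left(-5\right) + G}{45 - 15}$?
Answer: $- \frac{3878473051}{8328017565} \approx -0.46571$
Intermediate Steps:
$t{\left(G \right)} = - \frac{2 G}{135}$ ($t{\left(G \right)} = \frac{\left(G \left(-5\right) + G\right) \frac{1}{45 - 15}}{9} = \frac{\left(- 5 G + G\right) \frac{1}{30}}{9} = \frac{- 4 G \frac{1}{30}}{9} = \frac{\left(- \frac{2}{15}\right) G}{9} = - \frac{2 G}{135}$)
$\frac{19613}{-42119} + \frac{t{\left(-186 \right)}}{-48333} = \frac{19613}{-42119} + \frac{\left(- \frac{2}{135}\right) \left(-186\right)}{-48333} = 19613 \left(- \frac{1}{42119}\right) + \frac{124}{45} \left(- \frac{1}{48333}\right) = - \frac{1783}{3829} - \frac{124}{2174985} = - \frac{3878473051}{8328017565}$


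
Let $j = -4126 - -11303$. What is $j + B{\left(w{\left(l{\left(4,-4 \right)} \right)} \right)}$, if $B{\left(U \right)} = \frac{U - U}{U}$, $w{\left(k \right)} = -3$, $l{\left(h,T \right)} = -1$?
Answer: $7177$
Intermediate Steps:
$B{\left(U \right)} = 0$ ($B{\left(U \right)} = \frac{0}{U} = 0$)
$j = 7177$ ($j = -4126 + 11303 = 7177$)
$j + B{\left(w{\left(l{\left(4,-4 \right)} \right)} \right)} = 7177 + 0 = 7177$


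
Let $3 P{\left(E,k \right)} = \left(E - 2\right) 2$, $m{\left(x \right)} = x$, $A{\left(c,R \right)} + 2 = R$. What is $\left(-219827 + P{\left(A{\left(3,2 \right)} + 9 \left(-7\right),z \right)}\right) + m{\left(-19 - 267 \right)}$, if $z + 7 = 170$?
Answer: $- \frac{660469}{3} \approx -2.2016 \cdot 10^{5}$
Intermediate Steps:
$A{\left(c,R \right)} = -2 + R$
$z = 163$ ($z = -7 + 170 = 163$)
$P{\left(E,k \right)} = - \frac{4}{3} + \frac{2 E}{3}$ ($P{\left(E,k \right)} = \frac{\left(E - 2\right) 2}{3} = \frac{\left(-2 + E\right) 2}{3} = \frac{-4 + 2 E}{3} = - \frac{4}{3} + \frac{2 E}{3}$)
$\left(-219827 + P{\left(A{\left(3,2 \right)} + 9 \left(-7\right),z \right)}\right) + m{\left(-19 - 267 \right)} = \left(-219827 + \left(- \frac{4}{3} + \frac{2 \left(\left(-2 + 2\right) + 9 \left(-7\right)\right)}{3}\right)\right) - 286 = \left(-219827 + \left(- \frac{4}{3} + \frac{2 \left(0 - 63\right)}{3}\right)\right) - 286 = \left(-219827 + \left(- \frac{4}{3} + \frac{2}{3} \left(-63\right)\right)\right) - 286 = \left(-219827 - \frac{130}{3}\right) - 286 = - \frac{659611}{3} - 286 = - \frac{660469}{3}$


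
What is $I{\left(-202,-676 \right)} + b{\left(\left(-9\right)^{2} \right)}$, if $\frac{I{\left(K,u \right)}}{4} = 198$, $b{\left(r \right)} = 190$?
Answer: $982$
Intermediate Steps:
$I{\left(K,u \right)} = 792$ ($I{\left(K,u \right)} = 4 \cdot 198 = 792$)
$I{\left(-202,-676 \right)} + b{\left(\left(-9\right)^{2} \right)} = 792 + 190 = 982$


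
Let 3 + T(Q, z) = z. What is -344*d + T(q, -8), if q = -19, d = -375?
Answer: 128989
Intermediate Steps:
T(Q, z) = -3 + z
-344*d + T(q, -8) = -344*(-375) + (-3 - 8) = 129000 - 11 = 128989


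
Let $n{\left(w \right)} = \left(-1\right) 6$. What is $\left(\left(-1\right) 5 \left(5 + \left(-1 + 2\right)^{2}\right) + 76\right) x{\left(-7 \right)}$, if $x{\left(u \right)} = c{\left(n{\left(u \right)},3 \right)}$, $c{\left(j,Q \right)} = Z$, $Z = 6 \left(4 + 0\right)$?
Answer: $1104$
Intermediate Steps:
$Z = 24$ ($Z = 6 \cdot 4 = 24$)
$n{\left(w \right)} = -6$
$c{\left(j,Q \right)} = 24$
$x{\left(u \right)} = 24$
$\left(\left(-1\right) 5 \left(5 + \left(-1 + 2\right)^{2}\right) + 76\right) x{\left(-7 \right)} = \left(\left(-1\right) 5 \left(5 + \left(-1 + 2\right)^{2}\right) + 76\right) 24 = \left(- 5 \left(5 + 1^{2}\right) + 76\right) 24 = \left(- 5 \left(5 + 1\right) + 76\right) 24 = \left(\left(-5\right) 6 + 76\right) 24 = \left(-30 + 76\right) 24 = 46 \cdot 24 = 1104$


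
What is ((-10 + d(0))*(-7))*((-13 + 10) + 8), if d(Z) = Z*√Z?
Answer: 350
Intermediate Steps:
d(Z) = Z^(3/2)
((-10 + d(0))*(-7))*((-13 + 10) + 8) = ((-10 + 0^(3/2))*(-7))*((-13 + 10) + 8) = ((-10 + 0)*(-7))*(-3 + 8) = -10*(-7)*5 = 70*5 = 350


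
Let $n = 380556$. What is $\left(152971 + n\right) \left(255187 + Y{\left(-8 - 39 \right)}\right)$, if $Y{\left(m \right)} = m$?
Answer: $136124078780$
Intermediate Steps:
$\left(152971 + n\right) \left(255187 + Y{\left(-8 - 39 \right)}\right) = \left(152971 + 380556\right) \left(255187 - 47\right) = 533527 \left(255187 - 47\right) = 533527 \cdot 255140 = 136124078780$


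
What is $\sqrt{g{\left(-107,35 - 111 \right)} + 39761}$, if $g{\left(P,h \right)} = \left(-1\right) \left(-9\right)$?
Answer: $\sqrt{39770} \approx 199.42$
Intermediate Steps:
$g{\left(P,h \right)} = 9$
$\sqrt{g{\left(-107,35 - 111 \right)} + 39761} = \sqrt{9 + 39761} = \sqrt{39770}$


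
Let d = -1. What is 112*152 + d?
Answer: 17023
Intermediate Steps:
112*152 + d = 112*152 - 1 = 17024 - 1 = 17023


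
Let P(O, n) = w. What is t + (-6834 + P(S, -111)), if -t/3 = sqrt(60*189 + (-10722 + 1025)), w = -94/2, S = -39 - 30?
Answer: -6881 - 3*sqrt(1643) ≈ -7002.6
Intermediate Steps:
S = -69
w = -47 (w = -94*1/2 = -47)
P(O, n) = -47
t = -3*sqrt(1643) (t = -3*sqrt(60*189 + (-10722 + 1025)) = -3*sqrt(11340 - 9697) = -3*sqrt(1643) ≈ -121.60)
t + (-6834 + P(S, -111)) = -3*sqrt(1643) + (-6834 - 47) = -3*sqrt(1643) - 6881 = -6881 - 3*sqrt(1643)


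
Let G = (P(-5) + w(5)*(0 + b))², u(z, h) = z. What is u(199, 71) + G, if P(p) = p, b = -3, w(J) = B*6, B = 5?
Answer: 9224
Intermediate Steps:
w(J) = 30 (w(J) = 5*6 = 30)
G = 9025 (G = (-5 + 30*(0 - 3))² = (-5 + 30*(-3))² = (-5 - 90)² = (-95)² = 9025)
u(199, 71) + G = 199 + 9025 = 9224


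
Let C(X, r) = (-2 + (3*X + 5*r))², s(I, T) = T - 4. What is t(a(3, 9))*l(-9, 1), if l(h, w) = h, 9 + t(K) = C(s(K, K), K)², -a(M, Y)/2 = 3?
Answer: -132986943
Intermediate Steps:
a(M, Y) = -6 (a(M, Y) = -2*3 = -6)
s(I, T) = -4 + T
C(X, r) = (-2 + 3*X + 5*r)²
t(K) = -9 + (-14 + 8*K)⁴ (t(K) = -9 + ((-2 + 3*(-4 + K) + 5*K)²)² = -9 + ((-2 + (-12 + 3*K) + 5*K)²)² = -9 + ((-14 + 8*K)²)² = -9 + (-14 + 8*K)⁴)
t(a(3, 9))*l(-9, 1) = (-9 + 16*(-7 + 4*(-6))⁴)*(-9) = (-9 + 16*(-7 - 24)⁴)*(-9) = (-9 + 16*(-31)⁴)*(-9) = (-9 + 16*923521)*(-9) = (-9 + 14776336)*(-9) = 14776327*(-9) = -132986943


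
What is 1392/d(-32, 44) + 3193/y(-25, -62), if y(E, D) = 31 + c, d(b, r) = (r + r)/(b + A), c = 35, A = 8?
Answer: -21863/66 ≈ -331.26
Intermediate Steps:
d(b, r) = 2*r/(8 + b) (d(b, r) = (r + r)/(b + 8) = (2*r)/(8 + b) = 2*r/(8 + b))
y(E, D) = 66 (y(E, D) = 31 + 35 = 66)
1392/d(-32, 44) + 3193/y(-25, -62) = 1392/((2*44/(8 - 32))) + 3193/66 = 1392/((2*44/(-24))) + 3193*(1/66) = 1392/((2*44*(-1/24))) + 3193/66 = 1392/(-11/3) + 3193/66 = 1392*(-3/11) + 3193/66 = -4176/11 + 3193/66 = -21863/66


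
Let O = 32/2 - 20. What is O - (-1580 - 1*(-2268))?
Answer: -692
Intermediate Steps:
O = -4 (O = (½)*32 - 20 = 16 - 20 = -4)
O - (-1580 - 1*(-2268)) = -4 - (-1580 - 1*(-2268)) = -4 - (-1580 + 2268) = -4 - 1*688 = -4 - 688 = -692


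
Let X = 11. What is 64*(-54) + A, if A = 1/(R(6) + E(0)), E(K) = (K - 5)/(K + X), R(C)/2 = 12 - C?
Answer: -438901/127 ≈ -3455.9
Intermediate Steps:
R(C) = 24 - 2*C (R(C) = 2*(12 - C) = 24 - 2*C)
E(K) = (-5 + K)/(11 + K) (E(K) = (K - 5)/(K + 11) = (-5 + K)/(11 + K))
A = 11/127 (A = 1/((24 - 2*6) + (-5 + 0)/(11 + 0)) = 1/((24 - 12) - 5/11) = 1/(12 + (1/11)*(-5)) = 1/(12 - 5/11) = 1/(127/11) = 11/127 ≈ 0.086614)
64*(-54) + A = 64*(-54) + 11/127 = -3456 + 11/127 = -438901/127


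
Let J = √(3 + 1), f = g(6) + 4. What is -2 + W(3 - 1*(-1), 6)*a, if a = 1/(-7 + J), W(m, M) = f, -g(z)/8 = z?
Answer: 34/5 ≈ 6.8000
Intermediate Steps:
g(z) = -8*z
f = -44 (f = -8*6 + 4 = -48 + 4 = -44)
J = 2 (J = √4 = 2)
W(m, M) = -44
a = -⅕ (a = 1/(-7 + 2) = 1/(-5) = -⅕ ≈ -0.20000)
-2 + W(3 - 1*(-1), 6)*a = -2 - 44*(-⅕) = -2 + 44/5 = 34/5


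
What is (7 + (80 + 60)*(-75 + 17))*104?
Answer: -843752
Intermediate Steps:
(7 + (80 + 60)*(-75 + 17))*104 = (7 + 140*(-58))*104 = (7 - 8120)*104 = -8113*104 = -843752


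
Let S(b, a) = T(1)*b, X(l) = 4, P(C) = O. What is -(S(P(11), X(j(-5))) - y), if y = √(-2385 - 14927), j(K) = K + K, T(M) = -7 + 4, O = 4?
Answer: 12 + 4*I*√1082 ≈ 12.0 + 131.58*I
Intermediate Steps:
T(M) = -3
P(C) = 4
j(K) = 2*K
S(b, a) = -3*b
y = 4*I*√1082 (y = √(-17312) = 4*I*√1082 ≈ 131.58*I)
-(S(P(11), X(j(-5))) - y) = -(-3*4 - 4*I*√1082) = -(-12 - 4*I*√1082) = 12 + 4*I*√1082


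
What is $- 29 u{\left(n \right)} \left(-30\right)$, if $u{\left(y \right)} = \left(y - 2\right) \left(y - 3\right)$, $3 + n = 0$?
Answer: $26100$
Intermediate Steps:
$n = -3$ ($n = -3 + 0 = -3$)
$u{\left(y \right)} = \left(-3 + y\right) \left(-2 + y\right)$ ($u{\left(y \right)} = \left(-2 + y\right) \left(-3 + y\right) = \left(-3 + y\right) \left(-2 + y\right)$)
$- 29 u{\left(n \right)} \left(-30\right) = - 29 \left(6 + \left(-3\right)^{2} - -15\right) \left(-30\right) = - 29 \left(6 + 9 + 15\right) \left(-30\right) = \left(-29\right) 30 \left(-30\right) = \left(-870\right) \left(-30\right) = 26100$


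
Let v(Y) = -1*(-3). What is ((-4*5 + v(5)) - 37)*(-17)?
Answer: 918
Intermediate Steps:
v(Y) = 3
((-4*5 + v(5)) - 37)*(-17) = ((-4*5 + 3) - 37)*(-17) = ((-20 + 3) - 37)*(-17) = (-17 - 37)*(-17) = -54*(-17) = 918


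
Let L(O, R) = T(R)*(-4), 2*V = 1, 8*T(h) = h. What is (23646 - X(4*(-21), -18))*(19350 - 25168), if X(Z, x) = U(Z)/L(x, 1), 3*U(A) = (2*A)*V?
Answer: -137246620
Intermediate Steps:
T(h) = h/8
V = ½ (V = (½)*1 = ½ ≈ 0.50000)
L(O, R) = -R/2 (L(O, R) = (R/8)*(-4) = -R/2)
U(A) = A/3 (U(A) = ((2*A)*(½))/3 = A/3)
X(Z, x) = -2*Z/3 (X(Z, x) = (Z/3)/((-½*1)) = (Z/3)/(-½) = (Z/3)*(-2) = -2*Z/3)
(23646 - X(4*(-21), -18))*(19350 - 25168) = (23646 - (-2)*4*(-21)/3)*(19350 - 25168) = (23646 - (-2)*(-84)/3)*(-5818) = (23646 - 1*56)*(-5818) = (23646 - 56)*(-5818) = 23590*(-5818) = -137246620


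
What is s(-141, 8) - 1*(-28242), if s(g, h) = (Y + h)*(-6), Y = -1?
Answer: 28200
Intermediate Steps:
s(g, h) = 6 - 6*h (s(g, h) = (-1 + h)*(-6) = 6 - 6*h)
s(-141, 8) - 1*(-28242) = (6 - 6*8) - 1*(-28242) = (6 - 48) + 28242 = -42 + 28242 = 28200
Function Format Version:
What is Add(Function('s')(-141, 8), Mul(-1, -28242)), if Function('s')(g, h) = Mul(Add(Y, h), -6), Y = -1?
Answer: 28200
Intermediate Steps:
Function('s')(g, h) = Add(6, Mul(-6, h)) (Function('s')(g, h) = Mul(Add(-1, h), -6) = Add(6, Mul(-6, h)))
Add(Function('s')(-141, 8), Mul(-1, -28242)) = Add(Add(6, Mul(-6, 8)), Mul(-1, -28242)) = Add(Add(6, -48), 28242) = Add(-42, 28242) = 28200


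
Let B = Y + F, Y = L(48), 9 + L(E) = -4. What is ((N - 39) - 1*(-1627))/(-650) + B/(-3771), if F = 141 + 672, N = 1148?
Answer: -5418728/1225575 ≈ -4.4214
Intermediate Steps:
F = 813
L(E) = -13 (L(E) = -9 - 4 = -13)
Y = -13
B = 800 (B = -13 + 813 = 800)
((N - 39) - 1*(-1627))/(-650) + B/(-3771) = ((1148 - 39) - 1*(-1627))/(-650) + 800/(-3771) = (1109 + 1627)*(-1/650) + 800*(-1/3771) = 2736*(-1/650) - 800/3771 = -1368/325 - 800/3771 = -5418728/1225575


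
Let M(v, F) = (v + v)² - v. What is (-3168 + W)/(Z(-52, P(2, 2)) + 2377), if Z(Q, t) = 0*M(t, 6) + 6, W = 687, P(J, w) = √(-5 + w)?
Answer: -2481/2383 ≈ -1.0411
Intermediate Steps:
M(v, F) = -v + 4*v² (M(v, F) = (2*v)² - v = 4*v² - v = -v + 4*v²)
Z(Q, t) = 6 (Z(Q, t) = 0*(t*(-1 + 4*t)) + 6 = 0 + 6 = 6)
(-3168 + W)/(Z(-52, P(2, 2)) + 2377) = (-3168 + 687)/(6 + 2377) = -2481/2383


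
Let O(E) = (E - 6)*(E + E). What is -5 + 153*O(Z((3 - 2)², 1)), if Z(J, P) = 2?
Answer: -2453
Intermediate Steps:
O(E) = 2*E*(-6 + E) (O(E) = (-6 + E)*(2*E) = 2*E*(-6 + E))
-5 + 153*O(Z((3 - 2)², 1)) = -5 + 153*(2*2*(-6 + 2)) = -5 + 153*(2*2*(-4)) = -5 + 153*(-16) = -5 - 2448 = -2453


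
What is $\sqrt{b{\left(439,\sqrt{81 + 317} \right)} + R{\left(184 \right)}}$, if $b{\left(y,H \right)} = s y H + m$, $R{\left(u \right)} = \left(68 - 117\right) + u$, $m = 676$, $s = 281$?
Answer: $\sqrt{811 + 123359 \sqrt{398}} \approx 1569.0$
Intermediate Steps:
$R{\left(u \right)} = -49 + u$
$b{\left(y,H \right)} = 676 + 281 H y$ ($b{\left(y,H \right)} = 281 y H + 676 = 281 H y + 676 = 676 + 281 H y$)
$\sqrt{b{\left(439,\sqrt{81 + 317} \right)} + R{\left(184 \right)}} = \sqrt{\left(676 + 281 \sqrt{81 + 317} \cdot 439\right) + \left(-49 + 184\right)} = \sqrt{\left(676 + 281 \sqrt{398} \cdot 439\right) + 135} = \sqrt{\left(676 + 123359 \sqrt{398}\right) + 135} = \sqrt{811 + 123359 \sqrt{398}}$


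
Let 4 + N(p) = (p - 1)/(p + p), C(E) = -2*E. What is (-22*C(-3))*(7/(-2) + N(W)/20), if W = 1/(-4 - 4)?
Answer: 4587/10 ≈ 458.70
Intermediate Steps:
W = -1/8 (W = 1/(-8) = -1/8 ≈ -0.12500)
N(p) = -4 + (-1 + p)/(2*p) (N(p) = -4 + (p - 1)/(p + p) = -4 + (-1 + p)/((2*p)) = -4 + (-1 + p)*(1/(2*p)) = -4 + (-1 + p)/(2*p))
(-22*C(-3))*(7/(-2) + N(W)/20) = (-(-44)*(-3))*(7/(-2) + ((-1 - 7*(-1/8))/(2*(-1/8)))/20) = (-22*6)*(7*(-1/2) + ((1/2)*(-8)*(-1 + 7/8))*(1/20)) = -132*(-7/2 + ((1/2)*(-8)*(-1/8))*(1/20)) = -132*(-7/2 + (1/2)*(1/20)) = -132*(-7/2 + 1/40) = -132*(-139/40) = 4587/10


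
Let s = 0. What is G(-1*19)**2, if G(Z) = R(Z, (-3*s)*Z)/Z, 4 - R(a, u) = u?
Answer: 16/361 ≈ 0.044321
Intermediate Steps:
R(a, u) = 4 - u
G(Z) = 4/Z (G(Z) = (4 - (-3*0)*Z)/Z = (4 - 0*Z)/Z = (4 - 1*0)/Z = (4 + 0)/Z = 4/Z)
G(-1*19)**2 = (4/((-1*19)))**2 = (4/(-19))**2 = (4*(-1/19))**2 = (-4/19)**2 = 16/361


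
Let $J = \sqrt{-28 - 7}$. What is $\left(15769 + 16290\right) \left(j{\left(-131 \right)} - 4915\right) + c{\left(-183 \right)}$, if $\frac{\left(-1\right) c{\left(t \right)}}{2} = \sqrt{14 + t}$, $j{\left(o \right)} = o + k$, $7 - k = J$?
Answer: $-161545301 - 26 i - 32059 i \sqrt{35} \approx -1.6155 \cdot 10^{8} - 1.8969 \cdot 10^{5} i$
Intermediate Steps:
$J = i \sqrt{35}$ ($J = \sqrt{-35} = i \sqrt{35} \approx 5.9161 i$)
$k = 7 - i \sqrt{35} \approx 7.0 - 5.9161 i$
$j{\left(o \right)} = 7 + o - i \sqrt{35}$ ($j{\left(o \right)} = o + \left(7 - i \sqrt{35}\right) = 7 + o - i \sqrt{35}$)
$c{\left(t \right)} = - 2 \sqrt{14 + t}$
$\left(15769 + 16290\right) \left(j{\left(-131 \right)} - 4915\right) + c{\left(-183 \right)} = \left(15769 + 16290\right) \left(\left(7 - 131 - i \sqrt{35}\right) - 4915\right) - 2 \sqrt{14 - 183} = 32059 \left(\left(-124 - i \sqrt{35}\right) - 4915\right) - 2 \sqrt{-169} = 32059 \left(-5039 - i \sqrt{35}\right) - 2 \cdot 13 i = \left(-161545301 - 32059 i \sqrt{35}\right) - 26 i = -161545301 - 26 i - 32059 i \sqrt{35}$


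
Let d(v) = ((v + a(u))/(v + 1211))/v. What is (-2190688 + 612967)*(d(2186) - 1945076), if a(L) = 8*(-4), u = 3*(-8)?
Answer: 11394164630026450599/3712921 ≈ 3.0688e+12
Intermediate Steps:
u = -24
a(L) = -32
d(v) = (-32 + v)/(v*(1211 + v)) (d(v) = ((v - 32)/(v + 1211))/v = ((-32 + v)/(1211 + v))/v = (-32 + v)/(v*(1211 + v)))
(-2190688 + 612967)*(d(2186) - 1945076) = (-2190688 + 612967)*((-32 + 2186)/(2186*(1211 + 2186)) - 1945076) = -1577721*((1/2186)*2154/3397 - 1945076) = -1577721*((1/2186)*(1/3397)*2154 - 1945076) = -1577721*(1077/3712921 - 1945076) = -1577721*(-7221913525919/3712921) = 11394164630026450599/3712921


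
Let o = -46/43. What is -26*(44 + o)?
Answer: -47996/43 ≈ -1116.2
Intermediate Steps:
o = -46/43 (o = -46*1/43 = -46/43 ≈ -1.0698)
-26*(44 + o) = -26*(44 - 46/43) = -26*1846/43 = -47996/43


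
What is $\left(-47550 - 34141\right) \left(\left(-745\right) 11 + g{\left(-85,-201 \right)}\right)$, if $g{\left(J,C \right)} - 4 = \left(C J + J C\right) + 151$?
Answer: $-2134585830$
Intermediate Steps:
$g{\left(J,C \right)} = 155 + 2 C J$ ($g{\left(J,C \right)} = 4 + \left(\left(C J + J C\right) + 151\right) = 4 + \left(\left(C J + C J\right) + 151\right) = 4 + \left(2 C J + 151\right) = 4 + \left(151 + 2 C J\right) = 155 + 2 C J$)
$\left(-47550 - 34141\right) \left(\left(-745\right) 11 + g{\left(-85,-201 \right)}\right) = \left(-47550 - 34141\right) \left(\left(-745\right) 11 + \left(155 + 2 \left(-201\right) \left(-85\right)\right)\right) = - 81691 \left(-8195 + \left(155 + 34170\right)\right) = - 81691 \left(-8195 + 34325\right) = \left(-81691\right) 26130 = -2134585830$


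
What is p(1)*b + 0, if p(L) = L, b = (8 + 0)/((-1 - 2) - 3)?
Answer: -4/3 ≈ -1.3333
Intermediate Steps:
b = -4/3 (b = 8/(-3 - 3) = 8/(-6) = 8*(-⅙) = -4/3 ≈ -1.3333)
p(1)*b + 0 = 1*(-4/3) + 0 = -4/3 + 0 = -4/3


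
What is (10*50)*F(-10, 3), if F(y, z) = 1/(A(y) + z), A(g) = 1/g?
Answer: 5000/29 ≈ 172.41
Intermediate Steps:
F(y, z) = 1/(z + 1/y) (F(y, z) = 1/(1/y + z) = 1/(z + 1/y))
(10*50)*F(-10, 3) = (10*50)*(-10/(1 - 10*3)) = 500*(-10/(1 - 30)) = 500*(-10/(-29)) = 500*(-10*(-1/29)) = 500*(10/29) = 5000/29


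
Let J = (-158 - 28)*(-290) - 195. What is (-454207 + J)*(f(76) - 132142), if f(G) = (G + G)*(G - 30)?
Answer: 50117819300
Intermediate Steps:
f(G) = 2*G*(-30 + G) (f(G) = (2*G)*(-30 + G) = 2*G*(-30 + G))
J = 53745 (J = -186*(-290) - 195 = 53940 - 195 = 53745)
(-454207 + J)*(f(76) - 132142) = (-454207 + 53745)*(2*76*(-30 + 76) - 132142) = -400462*(2*76*46 - 132142) = -400462*(6992 - 132142) = -400462*(-125150) = 50117819300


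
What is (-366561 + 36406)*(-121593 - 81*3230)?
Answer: 126522989565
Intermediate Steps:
(-366561 + 36406)*(-121593 - 81*3230) = -330155*(-121593 - 261630) = -330155*(-383223) = 126522989565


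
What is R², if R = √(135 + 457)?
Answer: 592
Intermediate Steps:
R = 4*√37 (R = √592 = 4*√37 ≈ 24.331)
R² = (4*√37)² = 592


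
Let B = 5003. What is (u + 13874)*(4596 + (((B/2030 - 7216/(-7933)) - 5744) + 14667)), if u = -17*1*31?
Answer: 2906498484953883/16103990 ≈ 1.8048e+8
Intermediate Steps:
u = -527 (u = -17*31 = -527)
(u + 13874)*(4596 + (((B/2030 - 7216/(-7933)) - 5744) + 14667)) = (-527 + 13874)*(4596 + (((5003/2030 - 7216/(-7933)) - 5744) + 14667)) = 13347*(4596 + (((5003*(1/2030) - 7216*(-1/7933)) - 5744) + 14667)) = 13347*(4596 + (((5003/2030 + 7216/7933) - 5744) + 14667)) = 13347*(4596 + ((54337279/16103990 - 5744) + 14667)) = 13347*(4596 + (-92446981281/16103990 + 14667)) = 13347*(4596 + 143750240049/16103990) = 13347*(217764178089/16103990) = 2906498484953883/16103990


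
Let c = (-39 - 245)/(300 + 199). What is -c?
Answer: 284/499 ≈ 0.56914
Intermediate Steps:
c = -284/499 ≈ -0.56914
-c = -1*(-284/499) = 284/499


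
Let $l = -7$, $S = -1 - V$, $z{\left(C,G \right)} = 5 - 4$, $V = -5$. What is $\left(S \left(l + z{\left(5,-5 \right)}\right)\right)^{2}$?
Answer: $576$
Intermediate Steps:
$z{\left(C,G \right)} = 1$
$S = 4$ ($S = -1 - -5 = -1 + 5 = 4$)
$\left(S \left(l + z{\left(5,-5 \right)}\right)\right)^{2} = \left(4 \left(-7 + 1\right)\right)^{2} = \left(4 \left(-6\right)\right)^{2} = \left(-24\right)^{2} = 576$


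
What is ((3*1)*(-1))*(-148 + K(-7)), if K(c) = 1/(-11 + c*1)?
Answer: 2665/6 ≈ 444.17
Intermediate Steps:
K(c) = 1/(-11 + c)
((3*1)*(-1))*(-148 + K(-7)) = ((3*1)*(-1))*(-148 + 1/(-11 - 7)) = (3*(-1))*(-148 + 1/(-18)) = -3*(-148 - 1/18) = -3*(-2665/18) = 2665/6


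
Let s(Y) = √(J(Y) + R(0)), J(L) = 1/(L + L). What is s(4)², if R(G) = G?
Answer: ⅛ ≈ 0.12500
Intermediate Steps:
J(L) = 1/(2*L)
s(Y) = √2*√(1/Y)/2 (s(Y) = √(1/(2*Y) + 0) = √(1/(2*Y)) = √2*√(1/Y)/2)
s(4)² = (√2*√(1/4)/2)² = (√2*√(¼)/2)² = ((½)*√2*(½))² = (√2/4)² = ⅛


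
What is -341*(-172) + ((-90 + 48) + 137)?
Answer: 58747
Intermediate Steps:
-341*(-172) + ((-90 + 48) + 137) = 58652 + (-42 + 137) = 58652 + 95 = 58747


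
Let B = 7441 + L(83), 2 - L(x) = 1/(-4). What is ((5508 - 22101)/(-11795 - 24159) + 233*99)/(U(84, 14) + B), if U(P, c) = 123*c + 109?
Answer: 1658735022/666892769 ≈ 2.4873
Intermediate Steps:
U(P, c) = 109 + 123*c
L(x) = 9/4 (L(x) = 2 - 1/(-4) = 2 - 1*(-1/4) = 2 + 1/4 = 9/4)
B = 29773/4 (B = 7441 + 9/4 = 29773/4 ≈ 7443.3)
((5508 - 22101)/(-11795 - 24159) + 233*99)/(U(84, 14) + B) = ((5508 - 22101)/(-11795 - 24159) + 233*99)/((109 + 123*14) + 29773/4) = (-16593/(-35954) + 23067)/((109 + 1722) + 29773/4) = (-16593*(-1/35954) + 23067)/(1831 + 29773/4) = (16593/35954 + 23067)/(37097/4) = (829367511/35954)*(4/37097) = 1658735022/666892769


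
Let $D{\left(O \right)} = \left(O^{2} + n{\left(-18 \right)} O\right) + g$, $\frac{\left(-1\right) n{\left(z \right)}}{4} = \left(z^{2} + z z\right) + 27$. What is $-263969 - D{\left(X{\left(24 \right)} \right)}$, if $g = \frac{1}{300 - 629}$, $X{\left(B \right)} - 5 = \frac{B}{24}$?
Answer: $- \frac{81527844}{329} \approx -2.4781 \cdot 10^{5}$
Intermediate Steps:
$X{\left(B \right)} = 5 + \frac{B}{24}$
$g = - \frac{1}{329}$ ($g = \frac{1}{-329} = - \frac{1}{329} \approx -0.0030395$)
$n{\left(z \right)} = -108 - 8 z^{2}$ ($n{\left(z \right)} = - 4 \left(\left(z^{2} + z z\right) + 27\right) = - 4 \left(\left(z^{2} + z^{2}\right) + 27\right) = - 4 \left(2 z^{2} + 27\right) = - 4 \left(27 + 2 z^{2}\right) = -108 - 8 z^{2}$)
$D{\left(O \right)} = - \frac{1}{329} + O^{2} - 2700 O$ ($D{\left(O \right)} = \left(O^{2} + \left(-108 - 8 \left(-18\right)^{2}\right) O\right) - \frac{1}{329} = \left(O^{2} + \left(-108 - 2592\right) O\right) - \frac{1}{329} = \left(O^{2} - 2700 O\right) - \frac{1}{329} = - \frac{1}{329} + O^{2} - 2700 O$)
$-263969 - D{\left(X{\left(24 \right)} \right)} = -263969 - \left(- \frac{1}{329} + \left(5 + \frac{1}{24} \cdot 24\right)^{2} - 2700 \left(5 + \frac{1}{24} \cdot 24\right)\right) = -263969 - \left(- \frac{1}{329} + \left(5 + 1\right)^{2} - 2700 \left(5 + 1\right)\right) = -263969 - \left(- \frac{1}{329} + 6^{2} - 16200\right) = -263969 - \left(- \frac{1}{329} + 36 - 16200\right) = -263969 - - \frac{5317957}{329} = -263969 + \frac{5317957}{329} = - \frac{81527844}{329}$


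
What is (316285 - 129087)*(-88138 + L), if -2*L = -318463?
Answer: 13308561013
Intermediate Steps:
L = 318463/2 (L = -1/2*(-318463) = 318463/2 ≈ 1.5923e+5)
(316285 - 129087)*(-88138 + L) = (316285 - 129087)*(-88138 + 318463/2) = 187198*(142187/2) = 13308561013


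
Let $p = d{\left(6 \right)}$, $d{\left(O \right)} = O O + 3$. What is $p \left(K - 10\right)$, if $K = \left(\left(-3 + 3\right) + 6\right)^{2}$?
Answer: $1014$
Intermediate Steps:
$d{\left(O \right)} = 3 + O^{2}$ ($d{\left(O \right)} = O^{2} + 3 = 3 + O^{2}$)
$p = 39$ ($p = 3 + 6^{2} = 3 + 36 = 39$)
$K = 36$ ($K = \left(0 + 6\right)^{2} = 6^{2} = 36$)
$p \left(K - 10\right) = 39 \left(36 - 10\right) = 39 \cdot 26 = 1014$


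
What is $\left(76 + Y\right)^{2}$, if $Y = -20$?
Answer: $3136$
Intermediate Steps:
$\left(76 + Y\right)^{2} = \left(76 - 20\right)^{2} = 56^{2} = 3136$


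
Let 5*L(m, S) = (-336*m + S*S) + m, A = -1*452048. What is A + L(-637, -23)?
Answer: -2046316/5 ≈ -4.0926e+5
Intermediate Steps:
A = -452048
L(m, S) = -67*m + S²/5 (L(m, S) = ((-336*m + S*S) + m)/5 = ((-336*m + S²) + m)/5 = ((S² - 336*m) + m)/5 = (S² - 335*m)/5 = -67*m + S²/5)
A + L(-637, -23) = -452048 + (-67*(-637) + (⅕)*(-23)²) = -452048 + (42679 + (⅕)*529) = -452048 + (42679 + 529/5) = -452048 + 213924/5 = -2046316/5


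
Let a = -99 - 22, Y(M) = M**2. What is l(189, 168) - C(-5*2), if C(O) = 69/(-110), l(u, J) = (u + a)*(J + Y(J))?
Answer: 212372229/110 ≈ 1.9307e+6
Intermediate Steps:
a = -121
l(u, J) = (-121 + u)*(J + J**2) (l(u, J) = (u - 121)*(J + J**2) = (-121 + u)*(J + J**2))
C(O) = -69/110 (C(O) = 69*(-1/110) = -69/110)
l(189, 168) - C(-5*2) = 168*(-121 + 189 - 121*168 + 168*189) - 1*(-69/110) = 168*(-121 + 189 - 20328 + 31752) + 69/110 = 168*11492 + 69/110 = 1930656 + 69/110 = 212372229/110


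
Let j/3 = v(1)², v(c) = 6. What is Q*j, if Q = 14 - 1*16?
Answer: -216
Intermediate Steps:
Q = -2 (Q = 14 - 16 = -2)
j = 108 (j = 3*6² = 3*36 = 108)
Q*j = -2*108 = -216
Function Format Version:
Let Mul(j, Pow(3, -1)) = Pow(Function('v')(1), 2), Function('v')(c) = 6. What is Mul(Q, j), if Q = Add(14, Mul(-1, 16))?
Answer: -216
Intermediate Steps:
Q = -2 (Q = Add(14, -16) = -2)
j = 108 (j = Mul(3, Pow(6, 2)) = Mul(3, 36) = 108)
Mul(Q, j) = Mul(-2, 108) = -216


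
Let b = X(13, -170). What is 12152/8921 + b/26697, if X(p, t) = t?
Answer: 29355034/21651267 ≈ 1.3558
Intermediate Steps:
b = -170
12152/8921 + b/26697 = 12152/8921 - 170/26697 = 29355034/21651267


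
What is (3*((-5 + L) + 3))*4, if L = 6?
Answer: 48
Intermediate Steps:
(3*((-5 + L) + 3))*4 = (3*((-5 + 6) + 3))*4 = (3*(1 + 3))*4 = (3*4)*4 = 12*4 = 48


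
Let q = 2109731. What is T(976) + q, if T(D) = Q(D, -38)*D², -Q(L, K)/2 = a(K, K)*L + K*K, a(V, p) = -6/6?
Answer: -889501405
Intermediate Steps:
a(V, p) = -1 (a(V, p) = -6*⅙ = -1)
Q(L, K) = -2*K² + 2*L (Q(L, K) = -2*(-L + K*K) = -2*(-L + K²) = -2*(K² - L) = -2*K² + 2*L)
T(D) = D²*(-2888 + 2*D) (T(D) = (-2*(-38)² + 2*D)*D² = (-2*1444 + 2*D)*D² = (-2888 + 2*D)*D² = D²*(-2888 + 2*D))
T(976) + q = 2*976²*(-1444 + 976) + 2109731 = 2*952576*(-468) + 2109731 = -891611136 + 2109731 = -889501405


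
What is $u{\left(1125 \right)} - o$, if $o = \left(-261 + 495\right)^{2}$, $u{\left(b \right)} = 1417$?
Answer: $-53339$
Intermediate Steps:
$o = 54756$ ($o = 234^{2} = 54756$)
$u{\left(1125 \right)} - o = 1417 - 54756 = -53339$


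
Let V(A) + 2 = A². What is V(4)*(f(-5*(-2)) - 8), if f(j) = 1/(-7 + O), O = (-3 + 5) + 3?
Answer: -119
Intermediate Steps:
O = 5 (O = 2 + 3 = 5)
V(A) = -2 + A²
f(j) = -½ (f(j) = 1/(-7 + 5) = 1/(-2) = -½)
V(4)*(f(-5*(-2)) - 8) = (-2 + 4²)*(-½ - 8) = (-2 + 16)*(-17/2) = 14*(-17/2) = -119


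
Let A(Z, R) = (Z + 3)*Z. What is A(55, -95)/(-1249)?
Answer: -3190/1249 ≈ -2.5540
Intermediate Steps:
A(Z, R) = Z*(3 + Z) (A(Z, R) = (3 + Z)*Z = Z*(3 + Z))
A(55, -95)/(-1249) = (55*(3 + 55))/(-1249) = (55*58)*(-1/1249) = 3190*(-1/1249) = -3190/1249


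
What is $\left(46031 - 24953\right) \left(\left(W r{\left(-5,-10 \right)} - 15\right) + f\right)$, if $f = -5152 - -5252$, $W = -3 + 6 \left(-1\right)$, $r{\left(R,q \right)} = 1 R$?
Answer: $2740140$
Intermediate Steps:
$r{\left(R,q \right)} = R$
$W = -9$ ($W = -3 - 6 = -9$)
$f = 100$ ($f = -5152 + 5252 = 100$)
$\left(46031 - 24953\right) \left(\left(W r{\left(-5,-10 \right)} - 15\right) + f\right) = \left(46031 - 24953\right) \left(\left(\left(-9\right) \left(-5\right) - 15\right) + 100\right) = 21078 \left(\left(45 - 15\right) + 100\right) = 21078 \left(30 + 100\right) = 21078 \cdot 130 = 2740140$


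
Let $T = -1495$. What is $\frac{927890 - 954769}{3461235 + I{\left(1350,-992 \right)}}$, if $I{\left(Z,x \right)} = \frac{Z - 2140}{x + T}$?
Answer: $- \frac{66848073}{8608092235} \approx -0.0077657$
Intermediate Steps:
$I{\left(Z,x \right)} = \frac{-2140 + Z}{-1495 + x}$ ($I{\left(Z,x \right)} = \frac{Z - 2140}{x - 1495} = \frac{-2140 + Z}{-1495 + x}$)
$\frac{927890 - 954769}{3461235 + I{\left(1350,-992 \right)}} = \frac{927890 - 954769}{3461235 + \frac{-2140 + 1350}{-1495 - 992}} = - \frac{26879}{3461235 + \frac{1}{-2487} \left(-790\right)} = - \frac{26879}{3461235 - - \frac{790}{2487}} = - \frac{26879}{3461235 + \frac{790}{2487}} = - \frac{26879}{\frac{8608092235}{2487}} = \left(-26879\right) \frac{2487}{8608092235} = - \frac{66848073}{8608092235}$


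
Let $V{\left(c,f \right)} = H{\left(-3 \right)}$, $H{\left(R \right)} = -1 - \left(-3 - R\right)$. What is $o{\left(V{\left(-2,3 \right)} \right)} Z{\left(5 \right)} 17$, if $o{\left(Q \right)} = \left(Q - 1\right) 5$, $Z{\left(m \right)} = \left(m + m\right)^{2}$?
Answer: $-17000$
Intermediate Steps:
$H{\left(R \right)} = 2 + R$ ($H{\left(R \right)} = -1 + \left(3 + R\right) = 2 + R$)
$V{\left(c,f \right)} = -1$ ($V{\left(c,f \right)} = 2 - 3 = -1$)
$Z{\left(m \right)} = 4 m^{2}$ ($Z{\left(m \right)} = \left(2 m\right)^{2} = 4 m^{2}$)
$o{\left(Q \right)} = -5 + 5 Q$ ($o{\left(Q \right)} = \left(-1 + Q\right) 5 = -5 + 5 Q$)
$o{\left(V{\left(-2,3 \right)} \right)} Z{\left(5 \right)} 17 = \left(-5 + 5 \left(-1\right)\right) 4 \cdot 5^{2} \cdot 17 = \left(-5 - 5\right) 4 \cdot 25 \cdot 17 = \left(-10\right) 100 \cdot 17 = \left(-1000\right) 17 = -17000$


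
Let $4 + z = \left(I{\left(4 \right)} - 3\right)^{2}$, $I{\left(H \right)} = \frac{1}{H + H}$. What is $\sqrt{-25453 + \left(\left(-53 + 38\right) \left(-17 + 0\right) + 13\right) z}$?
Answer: $\frac{i \sqrt{388957}}{4} \approx 155.92 i$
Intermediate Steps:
$I{\left(H \right)} = \frac{1}{2 H}$
$z = \frac{273}{64}$ ($z = -4 + \left(\frac{1}{2 \cdot 4} - 3\right)^{2} = -4 + \left(\frac{1}{2} \cdot \frac{1}{4} - 3\right)^{2} = -4 + \left(\frac{1}{8} - 3\right)^{2} = -4 + \left(- \frac{23}{8}\right)^{2} = -4 + \frac{529}{64} = \frac{273}{64} \approx 4.2656$)
$\sqrt{-25453 + \left(\left(-53 + 38\right) \left(-17 + 0\right) + 13\right) z} = \sqrt{-25453 + \left(\left(-53 + 38\right) \left(-17 + 0\right) + 13\right) \frac{273}{64}} = \sqrt{-25453 + \left(\left(-15\right) \left(-17\right) + 13\right) \frac{273}{64}} = \sqrt{-25453 + \left(255 + 13\right) \frac{273}{64}} = \sqrt{-25453 + 268 \cdot \frac{273}{64}} = \sqrt{-25453 + \frac{18291}{16}} = \sqrt{- \frac{388957}{16}} = \frac{i \sqrt{388957}}{4}$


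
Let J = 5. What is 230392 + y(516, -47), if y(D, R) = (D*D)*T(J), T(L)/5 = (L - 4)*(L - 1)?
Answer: 5555512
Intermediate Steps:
T(L) = 5*(-1 + L)*(-4 + L) (T(L) = 5*((L - 4)*(L - 1)) = 5*((-4 + L)*(-1 + L)) = 5*((-1 + L)*(-4 + L)) = 5*(-1 + L)*(-4 + L))
y(D, R) = 20*D**2 (y(D, R) = (D*D)*(20 - 25*5 + 5*5**2) = D**2*(20 - 125 + 5*25) = D**2*(20 - 125 + 125) = D**2*20 = 20*D**2)
230392 + y(516, -47) = 230392 + 20*516**2 = 230392 + 20*266256 = 230392 + 5325120 = 5555512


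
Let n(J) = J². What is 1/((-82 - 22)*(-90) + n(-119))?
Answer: 1/23521 ≈ 4.2515e-5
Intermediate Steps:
1/((-82 - 22)*(-90) + n(-119)) = 1/((-82 - 22)*(-90) + (-119)²) = 1/(-104*(-90) + 14161) = 1/(9360 + 14161) = 1/23521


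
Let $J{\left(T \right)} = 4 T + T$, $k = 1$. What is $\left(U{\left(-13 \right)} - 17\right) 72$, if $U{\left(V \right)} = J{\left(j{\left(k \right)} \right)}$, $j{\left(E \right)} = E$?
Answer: $-864$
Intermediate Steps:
$J{\left(T \right)} = 5 T$
$U{\left(V \right)} = 5$ ($U{\left(V \right)} = 5 \cdot 1 = 5$)
$\left(U{\left(-13 \right)} - 17\right) 72 = \left(5 - 17\right) 72 = \left(-12\right) 72 = -864$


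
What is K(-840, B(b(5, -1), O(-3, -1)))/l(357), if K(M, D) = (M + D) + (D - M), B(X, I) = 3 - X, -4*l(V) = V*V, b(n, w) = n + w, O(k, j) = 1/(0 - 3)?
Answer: 8/127449 ≈ 6.2770e-5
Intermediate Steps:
O(k, j) = -⅓ (O(k, j) = 1/(-3) = -⅓)
l(V) = -V²/4 (l(V) = -V*V/4 = -V²/4)
K(M, D) = 2*D (K(M, D) = (D + M) + (D - M) = 2*D)
K(-840, B(b(5, -1), O(-3, -1)))/l(357) = (2*(3 - (5 - 1)))/((-¼*357²)) = (2*(3 - 1*4))/((-¼*127449)) = (2*(3 - 4))/(-127449/4) = (2*(-1))*(-4/127449) = -2*(-4/127449) = 8/127449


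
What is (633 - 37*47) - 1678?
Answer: -2784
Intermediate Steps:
(633 - 37*47) - 1678 = (633 - 1739) - 1678 = -1106 - 1678 = -2784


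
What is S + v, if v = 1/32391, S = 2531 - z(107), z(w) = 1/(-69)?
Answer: 1885588103/744993 ≈ 2531.0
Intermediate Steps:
z(w) = -1/69
S = 174640/69 (S = 2531 - 1*(-1/69) = 2531 + 1/69 = 174640/69 ≈ 2531.0)
v = 1/32391 ≈ 3.0873e-5
S + v = 174640/69 + 1/32391 = 1885588103/744993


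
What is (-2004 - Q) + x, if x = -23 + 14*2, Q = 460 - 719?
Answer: -1740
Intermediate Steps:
Q = -259
x = 5 (x = -23 + 28 = 5)
(-2004 - Q) + x = (-2004 - 1*(-259)) + 5 = (-2004 + 259) + 5 = -1745 + 5 = -1740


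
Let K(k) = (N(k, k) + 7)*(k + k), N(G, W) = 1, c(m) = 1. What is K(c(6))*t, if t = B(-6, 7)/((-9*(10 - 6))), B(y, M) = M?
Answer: -28/9 ≈ -3.1111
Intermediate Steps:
t = -7/36 (t = 7/((-9*(10 - 6))) = 7/((-9*4)) = 7/(-36) = 7*(-1/36) = -7/36 ≈ -0.19444)
K(k) = 16*k (K(k) = (1 + 7)*(k + k) = 8*(2*k) = 16*k)
K(c(6))*t = (16*1)*(-7/36) = 16*(-7/36) = -28/9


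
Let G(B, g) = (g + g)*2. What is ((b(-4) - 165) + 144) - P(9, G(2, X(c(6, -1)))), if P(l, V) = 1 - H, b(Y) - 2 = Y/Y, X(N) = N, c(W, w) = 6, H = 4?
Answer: -15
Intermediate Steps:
b(Y) = 3 (b(Y) = 2 + Y/Y = 2 + 1 = 3)
G(B, g) = 4*g (G(B, g) = (2*g)*2 = 4*g)
P(l, V) = -3 (P(l, V) = 1 - 1*4 = 1 - 4 = -3)
((b(-4) - 165) + 144) - P(9, G(2, X(c(6, -1)))) = ((3 - 165) + 144) - 1*(-3) = (-162 + 144) + 3 = -18 + 3 = -15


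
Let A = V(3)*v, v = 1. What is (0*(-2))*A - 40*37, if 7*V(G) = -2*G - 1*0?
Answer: -1480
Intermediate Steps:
V(G) = -2*G/7 (V(G) = (-2*G - 1*0)/7 = (-2*G + 0)/7 = (-2*G)/7 = -2*G/7)
A = -6/7 (A = -2/7*3*1 = -6/7*1 = -6/7 ≈ -0.85714)
(0*(-2))*A - 40*37 = (0*(-2))*(-6/7) - 40*37 = 0*(-6/7) - 1480 = 0 - 1480 = -1480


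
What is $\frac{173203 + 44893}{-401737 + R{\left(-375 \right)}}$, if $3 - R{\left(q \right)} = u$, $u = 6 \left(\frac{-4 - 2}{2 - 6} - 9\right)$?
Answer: $- \frac{218096}{401689} \approx -0.54295$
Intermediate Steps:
$u = -45$ ($u = 6 \left(- \frac{6}{-4} - 9\right) = 6 \left(\left(-6\right) \left(- \frac{1}{4}\right) - 9\right) = 6 \left(\frac{3}{2} - 9\right) = 6 \left(- \frac{15}{2}\right) = -45$)
$R{\left(q \right)} = 48$ ($R{\left(q \right)} = 3 - -45 = 3 + 45 = 48$)
$\frac{173203 + 44893}{-401737 + R{\left(-375 \right)}} = \frac{173203 + 44893}{-401737 + 48} = \frac{218096}{-401689} = 218096 \left(- \frac{1}{401689}\right) = - \frac{218096}{401689}$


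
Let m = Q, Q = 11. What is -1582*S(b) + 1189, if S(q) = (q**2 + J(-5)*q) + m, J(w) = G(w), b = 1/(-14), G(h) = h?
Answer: -235005/14 ≈ -16786.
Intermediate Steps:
b = -1/14 ≈ -0.071429
m = 11
J(w) = w
S(q) = 11 + q**2 - 5*q (S(q) = (q**2 - 5*q) + 11 = 11 + q**2 - 5*q)
-1582*S(b) + 1189 = -1582*(11 + (-1/14)**2 - 5*(-1/14)) + 1189 = -1582*(11 + 1/196 + 5/14) + 1189 = -1582*2227/196 + 1189 = -251651/14 + 1189 = -235005/14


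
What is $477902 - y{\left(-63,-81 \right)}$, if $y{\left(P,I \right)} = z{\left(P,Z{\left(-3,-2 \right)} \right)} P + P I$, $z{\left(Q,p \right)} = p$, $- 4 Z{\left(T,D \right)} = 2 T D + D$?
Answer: $\frac{945283}{2} \approx 4.7264 \cdot 10^{5}$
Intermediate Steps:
$Z{\left(T,D \right)} = - \frac{D}{4} - \frac{D T}{2}$ ($Z{\left(T,D \right)} = - \frac{2 T D + D}{4} = - \frac{2 D T + D}{4} = - \frac{D + 2 D T}{4} = - \frac{D}{4} - \frac{D T}{2}$)
$y{\left(P,I \right)} = - \frac{5 P}{2} + I P$ ($y{\left(P,I \right)} = \left(- \frac{1}{4}\right) \left(-2\right) \left(1 + 2 \left(-3\right)\right) P + P I = \left(- \frac{1}{4}\right) \left(-2\right) \left(1 - 6\right) P + I P = \left(- \frac{1}{4}\right) \left(-2\right) \left(-5\right) P + I P = - \frac{5 P}{2} + I P$)
$477902 - y{\left(-63,-81 \right)} = 477902 - \frac{1}{2} \left(-63\right) \left(-5 + 2 \left(-81\right)\right) = 477902 - \frac{1}{2} \left(-63\right) \left(-5 - 162\right) = 477902 - \frac{1}{2} \left(-63\right) \left(-167\right) = 477902 - \frac{10521}{2} = \frac{945283}{2}$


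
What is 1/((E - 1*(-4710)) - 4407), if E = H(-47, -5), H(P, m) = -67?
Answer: 1/236 ≈ 0.0042373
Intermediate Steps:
E = -67
1/((E - 1*(-4710)) - 4407) = 1/((-67 - 1*(-4710)) - 4407) = 1/((-67 + 4710) - 4407) = 1/(4643 - 4407) = 1/236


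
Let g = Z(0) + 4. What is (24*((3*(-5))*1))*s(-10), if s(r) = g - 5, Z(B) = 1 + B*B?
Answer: 0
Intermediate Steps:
Z(B) = 1 + B²
g = 5 (g = (1 + 0²) + 4 = (1 + 0) + 4 = 1 + 4 = 5)
s(r) = 0 (s(r) = 5 - 5 = 0)
(24*((3*(-5))*1))*s(-10) = (24*((3*(-5))*1))*0 = (24*(-15*1))*0 = (24*(-15))*0 = -360*0 = 0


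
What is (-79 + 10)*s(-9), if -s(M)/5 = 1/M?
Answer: -115/3 ≈ -38.333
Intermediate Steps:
s(M) = -5/M
(-79 + 10)*s(-9) = (-79 + 10)*(-5/(-9)) = -(-345)*(-1)/9 = -69*5/9 = -115/3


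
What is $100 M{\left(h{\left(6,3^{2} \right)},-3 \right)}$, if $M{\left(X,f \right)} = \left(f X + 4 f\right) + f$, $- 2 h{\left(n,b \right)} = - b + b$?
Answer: $-1500$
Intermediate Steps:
$h{\left(n,b \right)} = 0$ ($h{\left(n,b \right)} = - \frac{- b + b}{2} = \left(- \frac{1}{2}\right) 0 = 0$)
$M{\left(X,f \right)} = 5 f + X f$ ($M{\left(X,f \right)} = \left(X f + 4 f\right) + f = \left(4 f + X f\right) + f = 5 f + X f$)
$100 M{\left(h{\left(6,3^{2} \right)},-3 \right)} = 100 \left(- 3 \left(5 + 0\right)\right) = 100 \left(\left(-3\right) 5\right) = 100 \left(-15\right) = -1500$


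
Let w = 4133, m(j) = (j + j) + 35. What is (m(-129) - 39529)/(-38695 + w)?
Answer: 19876/17281 ≈ 1.1502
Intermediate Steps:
m(j) = 35 + 2*j (m(j) = 2*j + 35 = 35 + 2*j)
(m(-129) - 39529)/(-38695 + w) = ((35 + 2*(-129)) - 39529)/(-38695 + 4133) = ((35 - 258) - 39529)/(-34562) = (-223 - 39529)*(-1/34562) = -39752*(-1/34562) = 19876/17281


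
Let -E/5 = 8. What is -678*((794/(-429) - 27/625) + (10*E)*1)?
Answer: 24353270258/89375 ≈ 2.7248e+5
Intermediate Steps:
E = -40 (E = -5*8 = -40)
-678*((794/(-429) - 27/625) + (10*E)*1) = -678*((794/(-429) - 27/625) + (10*(-40))*1) = -678*((794*(-1/429) - 27*1/625) - 400*1) = -678*((-794/429 - 27/625) - 400) = -678*(-507833/268125 - 400) = -678*(-107757833/268125) = 24353270258/89375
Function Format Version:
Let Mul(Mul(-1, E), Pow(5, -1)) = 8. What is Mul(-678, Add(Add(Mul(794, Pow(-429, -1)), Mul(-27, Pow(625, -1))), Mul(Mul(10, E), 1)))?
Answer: Rational(24353270258, 89375) ≈ 2.7248e+5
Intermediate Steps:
E = -40 (E = Mul(-5, 8) = -40)
Mul(-678, Add(Add(Mul(794, Pow(-429, -1)), Mul(-27, Pow(625, -1))), Mul(Mul(10, E), 1))) = Mul(-678, Add(Add(Mul(794, Pow(-429, -1)), Mul(-27, Pow(625, -1))), Mul(Mul(10, -40), 1))) = Mul(-678, Add(Add(Mul(794, Rational(-1, 429)), Mul(-27, Rational(1, 625))), Mul(-400, 1))) = Mul(-678, Add(Add(Rational(-794, 429), Rational(-27, 625)), -400)) = Mul(-678, Add(Rational(-507833, 268125), -400)) = Mul(-678, Rational(-107757833, 268125)) = Rational(24353270258, 89375)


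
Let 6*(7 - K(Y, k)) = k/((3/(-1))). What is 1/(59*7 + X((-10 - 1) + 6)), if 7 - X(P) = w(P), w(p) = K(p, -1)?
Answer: 18/7435 ≈ 0.0024210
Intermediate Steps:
K(Y, k) = 7 + k/18 (K(Y, k) = 7 - k/(6*(3/(-1))) = 7 - k/(6*(3*(-1))) = 7 - k/(6*(-3)) = 7 - k*(-1)/(6*3) = 7 - (-1)*k/18 = 7 + k/18)
w(p) = 125/18 (w(p) = 7 + (1/18)*(-1) = 7 - 1/18 = 125/18)
X(P) = 1/18 (X(P) = 7 - 1*125/18 = 7 - 125/18 = 1/18)
1/(59*7 + X((-10 - 1) + 6)) = 1/(59*7 + 1/18) = 1/(413 + 1/18) = 1/(7435/18) = 18/7435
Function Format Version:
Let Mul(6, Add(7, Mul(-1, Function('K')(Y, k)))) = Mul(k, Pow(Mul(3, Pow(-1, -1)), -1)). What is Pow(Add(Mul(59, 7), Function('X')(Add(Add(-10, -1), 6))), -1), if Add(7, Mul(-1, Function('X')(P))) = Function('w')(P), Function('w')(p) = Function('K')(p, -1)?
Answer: Rational(18, 7435) ≈ 0.0024210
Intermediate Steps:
Function('K')(Y, k) = Add(7, Mul(Rational(1, 18), k)) (Function('K')(Y, k) = Add(7, Mul(Rational(-1, 6), Mul(k, Pow(Mul(3, Pow(-1, -1)), -1)))) = Add(7, Mul(Rational(-1, 6), Mul(k, Pow(Mul(3, -1), -1)))) = Add(7, Mul(Rational(-1, 6), Mul(k, Pow(-3, -1)))) = Add(7, Mul(Rational(-1, 6), Mul(k, Rational(-1, 3)))) = Add(7, Mul(Rational(-1, 6), Mul(Rational(-1, 3), k))) = Add(7, Mul(Rational(1, 18), k)))
Function('w')(p) = Rational(125, 18) (Function('w')(p) = Add(7, Mul(Rational(1, 18), -1)) = Add(7, Rational(-1, 18)) = Rational(125, 18))
Function('X')(P) = Rational(1, 18) (Function('X')(P) = Add(7, Mul(-1, Rational(125, 18))) = Add(7, Rational(-125, 18)) = Rational(1, 18))
Pow(Add(Mul(59, 7), Function('X')(Add(Add(-10, -1), 6))), -1) = Pow(Add(Mul(59, 7), Rational(1, 18)), -1) = Pow(Add(413, Rational(1, 18)), -1) = Pow(Rational(7435, 18), -1) = Rational(18, 7435)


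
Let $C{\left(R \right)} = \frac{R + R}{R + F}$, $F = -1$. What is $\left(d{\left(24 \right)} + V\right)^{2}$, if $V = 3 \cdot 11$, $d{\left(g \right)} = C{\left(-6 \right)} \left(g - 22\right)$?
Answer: $\frac{65025}{49} \approx 1327.0$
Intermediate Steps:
$C{\left(R \right)} = \frac{2 R}{-1 + R}$ ($C{\left(R \right)} = \frac{R + R}{R - 1} = \frac{2 R}{-1 + R}$)
$d{\left(g \right)} = - \frac{264}{7} + \frac{12 g}{7}$ ($d{\left(g \right)} = 2 \left(-6\right) \frac{1}{-1 - 6} \left(g - 22\right) = 2 \left(-6\right) \frac{1}{-7} \left(-22 + g\right) = 2 \left(-6\right) \left(- \frac{1}{7}\right) \left(-22 + g\right) = \frac{12 \left(-22 + g\right)}{7} = - \frac{264}{7} + \frac{12 g}{7}$)
$V = 33$
$\left(d{\left(24 \right)} + V\right)^{2} = \left(\left(- \frac{264}{7} + \frac{12}{7} \cdot 24\right) + 33\right)^{2} = \left(\left(- \frac{264}{7} + \frac{288}{7}\right) + 33\right)^{2} = \left(\frac{24}{7} + 33\right)^{2} = \left(\frac{255}{7}\right)^{2} = \frac{65025}{49}$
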